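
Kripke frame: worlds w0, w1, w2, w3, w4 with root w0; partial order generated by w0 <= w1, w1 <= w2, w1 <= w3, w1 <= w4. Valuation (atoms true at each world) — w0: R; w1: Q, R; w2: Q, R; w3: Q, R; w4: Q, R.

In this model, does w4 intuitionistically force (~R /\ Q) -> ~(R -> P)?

w4 ||- (~R /\ Q) -> ~(R -> P) vacuously: no world accessible from w4 forces the antecedent ~R /\ Q.

Yes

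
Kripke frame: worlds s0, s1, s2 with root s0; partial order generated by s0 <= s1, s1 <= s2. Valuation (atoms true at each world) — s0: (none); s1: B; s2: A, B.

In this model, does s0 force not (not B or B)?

s0 does not force not (not B or B) since s1 is accessible from s0 and s1 forces not B or B.
s1 forces not B or B via the disjunct B.

No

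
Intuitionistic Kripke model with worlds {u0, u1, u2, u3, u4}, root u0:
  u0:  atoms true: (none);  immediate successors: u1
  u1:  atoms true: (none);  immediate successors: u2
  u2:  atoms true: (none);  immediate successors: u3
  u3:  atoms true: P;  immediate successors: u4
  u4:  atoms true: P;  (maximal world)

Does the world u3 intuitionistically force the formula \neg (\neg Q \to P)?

No

u3 \nVdash \neg (\neg Q \to P) since u3 is accessible from u3 and u3 \Vdash \neg Q \to P.
u3 \Vdash \neg Q \to P: every world accessible from u3 that forces \neg Q (namely u3, u4) also forces P.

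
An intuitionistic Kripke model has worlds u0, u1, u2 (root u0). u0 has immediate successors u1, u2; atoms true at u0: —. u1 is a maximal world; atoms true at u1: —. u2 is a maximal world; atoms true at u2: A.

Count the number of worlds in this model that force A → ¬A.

1

u0: does not force it — u0 ⊮ A → ¬A: at the accessible world u2, u2 ⊩ A but u2 ⊮ ¬A.
u1: forces it.
u2: does not force it — u2 ⊮ A → ¬A: already at u2 itself, u2 ⊩ A but u2 ⊮ ¬A.
Worlds forcing the formula: {u1}.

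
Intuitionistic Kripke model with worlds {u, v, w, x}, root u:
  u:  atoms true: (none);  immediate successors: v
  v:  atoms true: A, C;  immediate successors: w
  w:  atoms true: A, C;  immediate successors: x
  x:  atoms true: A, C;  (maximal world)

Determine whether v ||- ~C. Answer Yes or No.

No

v ||-/- ~C since v is accessible from v and v ||- C.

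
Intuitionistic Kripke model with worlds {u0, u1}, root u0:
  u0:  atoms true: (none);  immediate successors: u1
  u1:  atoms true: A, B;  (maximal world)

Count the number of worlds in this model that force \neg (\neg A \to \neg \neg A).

u0: does not force it — u0 \nVdash \neg (\neg A \to \neg \neg A) since u0 is accessible from u0 and u0 \Vdash \neg A \to \neg \neg A.
u1: does not force it — u1 \nVdash \neg (\neg A \to \neg \neg A) since u1 is accessible from u1 and u1 \Vdash \neg A \to \neg \neg A.
Worlds forcing the formula: { }.

0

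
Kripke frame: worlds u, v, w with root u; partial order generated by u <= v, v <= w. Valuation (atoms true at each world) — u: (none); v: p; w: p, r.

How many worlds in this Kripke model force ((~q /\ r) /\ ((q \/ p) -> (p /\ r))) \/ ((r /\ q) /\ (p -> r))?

u: does not force it — u ||-/- ((~q /\ r) /\ ((q \/ p) -> (p /\ r))) \/ ((r /\ q) /\ (p -> r)): neither disjunct is forced at u.
v: does not force it.
w: forces it.
Worlds forcing the formula: {w}.

1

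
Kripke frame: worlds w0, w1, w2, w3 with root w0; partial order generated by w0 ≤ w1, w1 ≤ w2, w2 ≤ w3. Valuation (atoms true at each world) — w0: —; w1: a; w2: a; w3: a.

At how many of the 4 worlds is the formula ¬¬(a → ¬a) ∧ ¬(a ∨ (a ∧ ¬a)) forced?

0

w0: does not force it — w0 ⊮ ¬¬(a → ¬a) ∧ ¬(a ∨ (a ∧ ¬a)) since w0 fails ¬¬(a → ¬a).
w1: does not force it.
w2: does not force it.
w3: does not force it.
Worlds forcing the formula: { }.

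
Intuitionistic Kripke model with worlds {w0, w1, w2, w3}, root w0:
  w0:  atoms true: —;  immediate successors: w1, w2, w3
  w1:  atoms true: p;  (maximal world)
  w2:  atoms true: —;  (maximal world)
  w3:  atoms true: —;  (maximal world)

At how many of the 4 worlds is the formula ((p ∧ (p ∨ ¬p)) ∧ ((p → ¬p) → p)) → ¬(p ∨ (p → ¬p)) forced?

2

w0: does not force it — w0 ⊮ ((p ∧ (p ∨ ¬p)) ∧ ((p → ¬p) → p)) → ¬(p ∨ (p → ¬p)): at the accessible world w1, w1 ⊩ (p ∧ (p ∨ ¬p)) ∧ ((p → ¬p) → p) but w1 ⊮ ¬(p ∨ (p → ¬p)).
w1: does not force it.
w2: forces it.
w3: forces it.
Worlds forcing the formula: {w2, w3}.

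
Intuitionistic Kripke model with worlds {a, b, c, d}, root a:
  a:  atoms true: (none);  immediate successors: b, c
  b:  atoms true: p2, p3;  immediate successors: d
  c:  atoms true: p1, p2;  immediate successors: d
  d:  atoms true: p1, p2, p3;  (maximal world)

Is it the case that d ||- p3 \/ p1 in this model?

Yes

d ||- p3 \/ p1 via the disjunct p3.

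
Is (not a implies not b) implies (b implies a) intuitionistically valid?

This is the converse of contraposition, which is not intuitionistically valid.
A Kripke countermodel: worlds u, v; order generated by u <= v; atoms true at each world — u:{b}; v:{a,b}.
u does not force (not a implies not b) implies (b implies a): already at u itself, u forces not a implies not b but u does not force b implies a.
u does not force b implies a: already at u itself, u forces b but u does not force a.
u lacks atom a, so u does not force a.
So the root u does not force the formula.

No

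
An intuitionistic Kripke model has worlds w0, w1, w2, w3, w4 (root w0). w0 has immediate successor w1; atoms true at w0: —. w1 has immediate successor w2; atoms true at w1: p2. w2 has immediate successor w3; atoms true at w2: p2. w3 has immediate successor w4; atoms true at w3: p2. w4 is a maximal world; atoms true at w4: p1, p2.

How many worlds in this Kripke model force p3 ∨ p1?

w0: does not force it — w0 ⊮ p3 ∨ p1: neither disjunct is forced at w0.
w1: does not force it — w1 ⊮ p3 ∨ p1: neither disjunct is forced at w1.
w2: does not force it — w2 ⊮ p3 ∨ p1: neither disjunct is forced at w2.
w3: does not force it.
w4: forces it.
Worlds forcing the formula: {w4}.

1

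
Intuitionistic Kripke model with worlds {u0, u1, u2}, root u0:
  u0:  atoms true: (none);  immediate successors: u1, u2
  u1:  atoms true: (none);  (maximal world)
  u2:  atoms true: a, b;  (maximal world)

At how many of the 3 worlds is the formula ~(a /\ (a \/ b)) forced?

1

u0: does not force it — u0 ||-/- ~(a /\ (a \/ b)) since u2 is accessible from u0 and u2 ||- a /\ (a \/ b).
u1: forces it.
u2: does not force it.
Worlds forcing the formula: {u1}.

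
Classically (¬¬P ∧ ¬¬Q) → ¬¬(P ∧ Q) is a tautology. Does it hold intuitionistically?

Yes

This is the distribution of double negation over conjunction, which is intuitionistically derivable.
Assume ¬¬P, ¬¬Q, and ¬(P ∧ Q). From P we'd get ¬Q (since P ∧ Q is refuted), contradicting ¬¬Q; so ¬P, contradicting ¬¬P.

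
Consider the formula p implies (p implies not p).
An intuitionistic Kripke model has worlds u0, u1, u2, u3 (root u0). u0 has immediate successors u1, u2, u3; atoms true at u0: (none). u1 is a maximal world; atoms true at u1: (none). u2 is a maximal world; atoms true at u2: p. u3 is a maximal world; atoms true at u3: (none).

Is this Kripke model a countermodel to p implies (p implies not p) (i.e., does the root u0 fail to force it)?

Yes

u0 does not force p implies (p implies not p): at the accessible world u2, u2 forces p but u2 does not force p implies not p.
u2 does not force p implies not p: already at u2 itself, u2 forces p but u2 does not force not p.
u2 does not force not p since u2 is accessible from u2 and u2 forces p.
So the root u0 does not force p implies (p implies not p); the model is a countermodel.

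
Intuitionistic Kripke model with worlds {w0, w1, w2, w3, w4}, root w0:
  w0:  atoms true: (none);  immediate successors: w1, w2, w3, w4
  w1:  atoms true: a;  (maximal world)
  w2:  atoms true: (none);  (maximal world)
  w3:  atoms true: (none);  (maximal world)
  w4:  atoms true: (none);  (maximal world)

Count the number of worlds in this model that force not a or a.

w0: does not force it — w0 does not force not a or a: neither disjunct is forced at w0.
w1: forces it.
w2: forces it.
w3: forces it.
w4: forces it.
Worlds forcing the formula: {w1, w2, w3, w4}.

4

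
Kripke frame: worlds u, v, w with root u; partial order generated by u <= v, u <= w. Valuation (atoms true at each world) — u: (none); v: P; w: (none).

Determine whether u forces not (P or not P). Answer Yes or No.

u does not force not (P or not P) since v is accessible from u and v forces P or not P.
v forces P or not P via the disjunct P.

No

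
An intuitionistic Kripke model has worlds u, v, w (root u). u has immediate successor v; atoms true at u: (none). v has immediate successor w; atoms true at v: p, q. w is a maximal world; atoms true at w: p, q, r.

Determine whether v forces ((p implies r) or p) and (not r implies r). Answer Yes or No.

v forces ((p implies r) or p) and (not r implies r) since v forces both conjuncts.

Yes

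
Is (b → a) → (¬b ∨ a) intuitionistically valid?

This is the material-implication-as-disjunction principle, which is not intuitionistically valid.
A Kripke countermodel: worlds u0, u1; order generated by u0 ≤ u1; atoms true at each world — u0:{}; u1:{a,b}.
u0 ⊮ (b → a) → (¬b ∨ a): already at u0 itself, u0 ⊩ b → a but u0 ⊮ ¬b ∨ a.
u0 ⊮ ¬b ∨ a: neither disjunct is forced at u0.
u0 ⊮ ¬b since u1 is accessible from u0 and u1 ⊩ b.
So the root u0 does not force the formula.

No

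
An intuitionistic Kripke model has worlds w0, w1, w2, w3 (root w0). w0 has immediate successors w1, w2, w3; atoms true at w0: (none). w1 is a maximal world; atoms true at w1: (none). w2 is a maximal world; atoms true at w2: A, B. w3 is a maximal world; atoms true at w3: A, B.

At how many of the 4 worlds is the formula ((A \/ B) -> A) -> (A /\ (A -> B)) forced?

2

w0: does not force it — w0 ||-/- ((A \/ B) -> A) -> (A /\ (A -> B)): already at w0 itself, w0 ||- (A \/ B) -> A but w0 ||-/- A /\ (A -> B).
w1: does not force it — w1 ||-/- ((A \/ B) -> A) -> (A /\ (A -> B)): already at w1 itself, w1 ||- (A \/ B) -> A but w1 ||-/- A /\ (A -> B).
w2: forces it.
w3: forces it.
Worlds forcing the formula: {w2, w3}.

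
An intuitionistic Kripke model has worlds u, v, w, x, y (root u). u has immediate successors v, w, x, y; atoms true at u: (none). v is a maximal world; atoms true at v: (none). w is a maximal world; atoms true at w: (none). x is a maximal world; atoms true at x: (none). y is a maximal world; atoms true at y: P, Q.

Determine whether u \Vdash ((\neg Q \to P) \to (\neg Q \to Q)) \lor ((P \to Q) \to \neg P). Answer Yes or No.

Yes

u \Vdash ((\neg Q \to P) \to (\neg Q \to Q)) \lor ((P \to Q) \to \neg P) via the disjunct (\neg Q \to P) \to (\neg Q \to Q).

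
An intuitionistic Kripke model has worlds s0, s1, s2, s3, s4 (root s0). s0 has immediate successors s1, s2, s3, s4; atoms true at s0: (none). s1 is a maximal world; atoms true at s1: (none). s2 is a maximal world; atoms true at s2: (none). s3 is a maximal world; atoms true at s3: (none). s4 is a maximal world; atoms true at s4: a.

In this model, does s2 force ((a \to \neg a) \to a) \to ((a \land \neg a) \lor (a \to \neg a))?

Yes

s2 \Vdash ((a \to \neg a) \to a) \to ((a \land \neg a) \lor (a \to \neg a)) vacuously: no world accessible from s2 forces the antecedent (a \to \neg a) \to a.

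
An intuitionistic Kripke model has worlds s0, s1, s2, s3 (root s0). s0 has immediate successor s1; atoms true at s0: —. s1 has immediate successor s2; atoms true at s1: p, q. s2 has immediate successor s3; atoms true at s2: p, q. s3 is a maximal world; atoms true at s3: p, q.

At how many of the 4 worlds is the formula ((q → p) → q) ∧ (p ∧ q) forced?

3

s0: does not force it — s0 ⊮ ((q → p) → q) ∧ (p ∧ q) since s0 fails (q → p) → q.
s1: forces it.
s2: forces it.
s3: forces it.
Worlds forcing the formula: {s1, s2, s3}.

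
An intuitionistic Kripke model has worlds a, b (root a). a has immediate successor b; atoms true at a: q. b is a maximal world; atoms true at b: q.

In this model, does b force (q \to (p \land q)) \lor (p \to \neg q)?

Yes

b \Vdash (q \to (p \land q)) \lor (p \to \neg q) via the disjunct p \to \neg q.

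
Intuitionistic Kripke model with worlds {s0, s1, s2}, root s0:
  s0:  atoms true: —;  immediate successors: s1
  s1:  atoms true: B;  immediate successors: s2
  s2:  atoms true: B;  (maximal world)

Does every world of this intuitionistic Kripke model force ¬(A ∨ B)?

No

Not every world: s0 ⊮ ¬(A ∨ B).
s0 ⊮ ¬(A ∨ B) since s1 is accessible from s0 and s1 ⊩ A ∨ B.
s1 ⊩ A ∨ B via the disjunct B.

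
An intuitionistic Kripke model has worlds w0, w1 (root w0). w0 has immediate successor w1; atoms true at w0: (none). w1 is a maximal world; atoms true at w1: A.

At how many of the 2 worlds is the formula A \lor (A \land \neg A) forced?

1

w0: does not force it — w0 \nVdash A \lor (A \land \neg A): neither disjunct is forced at w0.
w1: forces it.
Worlds forcing the formula: {w1}.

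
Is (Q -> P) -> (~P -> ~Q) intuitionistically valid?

This is the forward direction of contraposition, which is intuitionistically derivable.
Assume Q -> P and ~P. If Q held then P would follow, contradicting ~P; so ~Q.

Yes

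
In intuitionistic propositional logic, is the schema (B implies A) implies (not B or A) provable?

No

This is the material-implication-as-disjunction principle, which is not intuitionistically valid.
A Kripke countermodel: worlds u, v; order generated by u <= v; atoms true at each world — u:{}; v:{A,B}.
u does not force (B implies A) implies (not B or A): already at u itself, u forces B implies A but u does not force not B or A.
u does not force not B or A: neither disjunct is forced at u.
u does not force not B since v is accessible from u and v forces B.
So the root u does not force the formula.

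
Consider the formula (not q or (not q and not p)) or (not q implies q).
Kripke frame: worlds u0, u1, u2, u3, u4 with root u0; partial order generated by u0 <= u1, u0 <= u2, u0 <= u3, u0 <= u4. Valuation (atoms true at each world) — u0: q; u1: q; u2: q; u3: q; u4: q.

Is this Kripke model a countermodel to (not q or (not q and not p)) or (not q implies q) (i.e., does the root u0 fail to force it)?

u0 forces (not q or (not q and not p)) or (not q implies q) via the disjunct not q implies q.
So the root u0 forces (not q or (not q and not p)) or (not q implies q); the model is not a countermodel.

No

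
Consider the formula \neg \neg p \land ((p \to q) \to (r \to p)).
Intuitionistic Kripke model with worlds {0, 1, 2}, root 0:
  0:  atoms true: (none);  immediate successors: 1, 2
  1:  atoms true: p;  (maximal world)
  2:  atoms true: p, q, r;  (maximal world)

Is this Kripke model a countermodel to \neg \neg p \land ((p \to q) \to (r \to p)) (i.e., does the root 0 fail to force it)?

No

0 \Vdash \neg \neg p \land ((p \to q) \to (r \to p)) since 0 forces both conjuncts.
So the root 0 forces \neg \neg p \land ((p \to q) \to (r \to p)); the model is not a countermodel.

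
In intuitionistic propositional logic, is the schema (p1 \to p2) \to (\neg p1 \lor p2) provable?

This is the material-implication-as-disjunction principle, which is not intuitionistically valid.
A Kripke countermodel: worlds a, b; order generated by a \le b; atoms true at each world — a:{}; b:{p1,p2}.
a \nVdash (p1 \to p2) \to (\neg p1 \lor p2): already at a itself, a \Vdash p1 \to p2 but a \nVdash \neg p1 \lor p2.
a \nVdash \neg p1 \lor p2: neither disjunct is forced at a.
a \nVdash \neg p1 since b is accessible from a and b \Vdash p1.
So the root a does not force the formula.

No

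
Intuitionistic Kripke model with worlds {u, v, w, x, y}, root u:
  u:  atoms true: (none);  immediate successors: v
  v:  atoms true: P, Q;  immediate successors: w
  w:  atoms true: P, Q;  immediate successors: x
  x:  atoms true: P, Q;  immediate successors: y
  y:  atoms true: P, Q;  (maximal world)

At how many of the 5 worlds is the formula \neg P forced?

u: does not force it — u \nVdash \neg P since v is accessible from u and v \Vdash P.
v: does not force it.
w: does not force it.
x: does not force it.
y: does not force it.
Worlds forcing the formula: { }.

0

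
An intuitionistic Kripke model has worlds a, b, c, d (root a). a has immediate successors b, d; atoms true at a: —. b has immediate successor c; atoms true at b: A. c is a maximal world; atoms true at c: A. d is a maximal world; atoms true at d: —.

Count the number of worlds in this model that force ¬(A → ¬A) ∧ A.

a: does not force it — a ⊮ ¬(A → ¬A) ∧ A since a fails ¬(A → ¬A).
b: forces it.
c: forces it.
d: does not force it — d ⊮ ¬(A → ¬A) ∧ A since d fails ¬(A → ¬A).
Worlds forcing the formula: {b, c}.

2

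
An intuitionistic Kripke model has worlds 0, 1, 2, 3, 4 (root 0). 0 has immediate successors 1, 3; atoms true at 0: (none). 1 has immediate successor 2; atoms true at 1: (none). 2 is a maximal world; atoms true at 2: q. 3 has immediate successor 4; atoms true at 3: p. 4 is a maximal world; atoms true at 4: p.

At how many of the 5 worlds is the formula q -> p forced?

0: does not force it — 0 ||-/- q -> p: at the accessible world 2, 2 ||- q but 2 ||-/- p.
1: does not force it.
2: does not force it.
3: forces it.
4: forces it.
Worlds forcing the formula: {3, 4}.

2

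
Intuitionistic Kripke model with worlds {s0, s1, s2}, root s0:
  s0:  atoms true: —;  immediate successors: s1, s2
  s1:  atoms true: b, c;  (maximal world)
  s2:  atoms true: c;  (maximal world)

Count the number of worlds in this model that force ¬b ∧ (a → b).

1

s0: does not force it — s0 ⊮ ¬b ∧ (a → b) since s0 fails ¬b.
s1: does not force it.
s2: forces it.
Worlds forcing the formula: {s2}.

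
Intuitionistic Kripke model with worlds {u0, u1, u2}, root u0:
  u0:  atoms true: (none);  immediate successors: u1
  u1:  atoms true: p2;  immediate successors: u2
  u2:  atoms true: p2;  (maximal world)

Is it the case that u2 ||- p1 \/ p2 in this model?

Yes

u2 ||- p1 \/ p2 via the disjunct p2.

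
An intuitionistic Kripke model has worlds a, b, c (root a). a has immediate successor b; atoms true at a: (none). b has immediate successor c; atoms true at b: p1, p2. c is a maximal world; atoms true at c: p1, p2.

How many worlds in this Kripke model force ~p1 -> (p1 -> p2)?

3

a: forces it.
b: forces it.
c: forces it.
Worlds forcing the formula: {a, b, c}.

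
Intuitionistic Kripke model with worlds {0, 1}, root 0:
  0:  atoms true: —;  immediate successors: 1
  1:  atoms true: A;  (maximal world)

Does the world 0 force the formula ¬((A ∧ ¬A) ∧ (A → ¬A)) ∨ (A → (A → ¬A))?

0 ⊩ ¬((A ∧ ¬A) ∧ (A → ¬A)) ∨ (A → (A → ¬A)) via the disjunct ¬((A ∧ ¬A) ∧ (A → ¬A)).

Yes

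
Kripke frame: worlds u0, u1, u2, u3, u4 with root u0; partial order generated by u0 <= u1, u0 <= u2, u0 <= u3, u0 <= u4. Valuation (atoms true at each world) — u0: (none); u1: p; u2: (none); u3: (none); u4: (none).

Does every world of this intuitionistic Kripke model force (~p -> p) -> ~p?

No

Not every world: u0 ||-/- (~p -> p) -> ~p.
u0 ||-/- (~p -> p) -> ~p: at the accessible world u1, u1 ||- ~p -> p but u1 ||-/- ~p.
u1 ||-/- ~p since u1 is accessible from u1 and u1 ||- p.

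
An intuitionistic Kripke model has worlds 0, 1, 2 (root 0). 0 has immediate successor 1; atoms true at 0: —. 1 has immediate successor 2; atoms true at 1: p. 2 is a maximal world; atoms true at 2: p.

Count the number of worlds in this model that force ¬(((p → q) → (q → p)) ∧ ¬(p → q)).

0

0: does not force it — 0 ⊮ ¬(((p → q) → (q → p)) ∧ ¬(p → q)) since 0 is accessible from 0 and 0 ⊩ ((p → q) → (q → p)) ∧ ¬(p → q).
1: does not force it — 1 ⊮ ¬(((p → q) → (q → p)) ∧ ¬(p → q)) since 1 is accessible from 1 and 1 ⊩ ((p → q) → (q → p)) ∧ ¬(p → q).
2: does not force it — 2 ⊮ ¬(((p → q) → (q → p)) ∧ ¬(p → q)) since 2 is accessible from 2 and 2 ⊩ ((p → q) → (q → p)) ∧ ¬(p → q).
Worlds forcing the formula: { }.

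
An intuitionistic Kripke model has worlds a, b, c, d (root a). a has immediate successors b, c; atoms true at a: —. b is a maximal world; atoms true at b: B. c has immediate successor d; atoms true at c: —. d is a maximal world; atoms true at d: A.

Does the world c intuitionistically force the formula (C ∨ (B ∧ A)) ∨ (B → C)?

c ⊩ (C ∨ (B ∧ A)) ∨ (B → C) via the disjunct B → C.

Yes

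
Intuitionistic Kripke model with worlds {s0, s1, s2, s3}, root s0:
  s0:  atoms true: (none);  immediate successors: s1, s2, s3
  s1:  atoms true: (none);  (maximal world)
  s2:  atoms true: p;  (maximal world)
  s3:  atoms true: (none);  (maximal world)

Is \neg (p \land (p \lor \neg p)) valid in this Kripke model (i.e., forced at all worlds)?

Not every world: s0 \nVdash \neg (p \land (p \lor \neg p)).
s0 \nVdash \neg (p \land (p \lor \neg p)) since s2 is accessible from s0 and s2 \Vdash p \land (p \lor \neg p).
s2 \Vdash p \land (p \lor \neg p) since s2 forces both conjuncts.

No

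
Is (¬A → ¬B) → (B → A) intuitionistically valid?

No

This is the converse of contraposition, which is not intuitionistically valid.
A Kripke countermodel: worlds 0, 1; order generated by 0 ≤ 1; atoms true at each world — 0:{B}; 1:{A,B}.
0 ⊮ (¬A → ¬B) → (B → A): already at 0 itself, 0 ⊩ ¬A → ¬B but 0 ⊮ B → A.
0 ⊮ B → A: already at 0 itself, 0 ⊩ B but 0 ⊮ A.
0 lacks atom A, so 0 ⊮ A.
So the root 0 does not force the formula.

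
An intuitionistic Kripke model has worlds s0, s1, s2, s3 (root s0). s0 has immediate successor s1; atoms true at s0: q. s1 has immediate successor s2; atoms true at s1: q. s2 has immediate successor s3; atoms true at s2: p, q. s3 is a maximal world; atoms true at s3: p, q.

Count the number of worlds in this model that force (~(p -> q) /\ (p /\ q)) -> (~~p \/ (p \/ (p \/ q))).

4

s0: forces it.
s1: forces it.
s2: forces it.
s3: forces it.
Worlds forcing the formula: {s0, s1, s2, s3}.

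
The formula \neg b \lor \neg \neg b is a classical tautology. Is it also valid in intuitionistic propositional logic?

This is the weak law of excluded middle, which is not intuitionistically valid.
A Kripke countermodel: worlds u0, u1, u2; order generated by u0 \le u1, u0 \le u2; atoms true at each world — u0:{}; u1:{b}; u2:{}.
u0 \nVdash \neg b \lor \neg \neg b: neither disjunct is forced at u0.
u0 \nVdash \neg b since u1 is accessible from u0 and u1 \Vdash b.
So the root u0 does not force the formula.

No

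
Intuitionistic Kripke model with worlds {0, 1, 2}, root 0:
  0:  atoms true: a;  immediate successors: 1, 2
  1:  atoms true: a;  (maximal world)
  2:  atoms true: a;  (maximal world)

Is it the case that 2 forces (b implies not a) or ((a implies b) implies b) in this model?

2 forces (b implies not a) or ((a implies b) implies b) via the disjunct b implies not a.

Yes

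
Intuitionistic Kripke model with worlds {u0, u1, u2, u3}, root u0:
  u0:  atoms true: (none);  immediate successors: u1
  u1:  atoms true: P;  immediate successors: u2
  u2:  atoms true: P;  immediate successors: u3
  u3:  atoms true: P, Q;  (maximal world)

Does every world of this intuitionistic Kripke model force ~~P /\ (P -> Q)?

No

Not every world: u0 ||-/- ~~P /\ (P -> Q).
u0 ||-/- ~~P /\ (P -> Q) since u0 fails P -> Q.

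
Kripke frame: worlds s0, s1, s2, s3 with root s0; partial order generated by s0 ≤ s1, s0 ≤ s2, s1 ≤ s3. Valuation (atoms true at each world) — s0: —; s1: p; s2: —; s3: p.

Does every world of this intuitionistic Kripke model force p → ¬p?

No

Not every world: s0 ⊮ p → ¬p.
s0 ⊮ p → ¬p: at the accessible world s1, s1 ⊩ p but s1 ⊮ ¬p.
s1 ⊮ ¬p since s1 is accessible from s1 and s1 ⊩ p.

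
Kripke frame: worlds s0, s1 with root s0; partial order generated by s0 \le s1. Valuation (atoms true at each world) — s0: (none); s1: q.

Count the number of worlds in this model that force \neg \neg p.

0

s0: does not force it — s0 \nVdash \neg \neg p since s0 is accessible from s0 and s0 \Vdash \neg p.
s1: does not force it.
Worlds forcing the formula: { }.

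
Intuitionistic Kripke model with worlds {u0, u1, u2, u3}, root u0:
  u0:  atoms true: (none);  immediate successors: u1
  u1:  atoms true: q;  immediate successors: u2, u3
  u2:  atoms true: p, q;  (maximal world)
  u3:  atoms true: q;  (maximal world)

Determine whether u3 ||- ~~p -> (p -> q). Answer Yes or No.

u3 ||- ~~p -> (p -> q) vacuously: no world accessible from u3 forces the antecedent ~~p.

Yes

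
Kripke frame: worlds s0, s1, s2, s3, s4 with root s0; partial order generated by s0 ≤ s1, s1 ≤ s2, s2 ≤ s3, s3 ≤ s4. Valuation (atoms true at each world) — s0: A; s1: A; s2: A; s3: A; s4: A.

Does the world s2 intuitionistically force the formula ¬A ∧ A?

No

s2 ⊮ ¬A ∧ A since s2 fails ¬A.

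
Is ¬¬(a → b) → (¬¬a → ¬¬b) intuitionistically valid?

Yes

This is the distribution of double negation over implication, which is intuitionistically derivable.
Assume ¬¬(a → b) and ¬¬a; suppose ¬b. Then a → b would give ¬a (by contraposition), contradicting ¬¬a; so ¬(a → b), contradicting ¬¬(a → b). Hence ¬¬b.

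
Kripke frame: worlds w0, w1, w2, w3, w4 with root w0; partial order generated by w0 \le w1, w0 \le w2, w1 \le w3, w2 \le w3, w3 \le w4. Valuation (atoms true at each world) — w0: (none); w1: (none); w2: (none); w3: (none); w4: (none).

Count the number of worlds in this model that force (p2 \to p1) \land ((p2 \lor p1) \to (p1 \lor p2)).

w0: forces it.
w1: forces it.
w2: forces it.
w3: forces it.
w4: forces it.
Worlds forcing the formula: {w0, w1, w2, w3, w4}.

5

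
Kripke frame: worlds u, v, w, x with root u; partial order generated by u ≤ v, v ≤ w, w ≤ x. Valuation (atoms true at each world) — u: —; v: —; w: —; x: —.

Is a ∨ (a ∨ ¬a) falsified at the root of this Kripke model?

No

u ⊩ a ∨ (a ∨ ¬a) via the disjunct a ∨ ¬a.
So the root u forces a ∨ (a ∨ ¬a); the model is not a countermodel.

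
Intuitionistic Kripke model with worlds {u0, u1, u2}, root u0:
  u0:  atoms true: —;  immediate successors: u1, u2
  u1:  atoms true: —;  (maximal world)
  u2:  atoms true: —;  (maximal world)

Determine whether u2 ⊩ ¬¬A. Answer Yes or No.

u2 ⊮ ¬¬A since u2 is accessible from u2 and u2 ⊩ ¬A.
u2 ⊩ ¬A: no world accessible from u2 forces A.

No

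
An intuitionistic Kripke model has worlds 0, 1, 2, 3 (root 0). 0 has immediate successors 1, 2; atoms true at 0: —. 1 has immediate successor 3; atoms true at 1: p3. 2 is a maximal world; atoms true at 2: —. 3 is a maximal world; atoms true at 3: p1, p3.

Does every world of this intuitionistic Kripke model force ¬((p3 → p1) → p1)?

Not every world: 0 ⊮ ¬((p3 → p1) → p1).
0 ⊮ ¬((p3 → p1) → p1) since 1 is accessible from 0 and 1 ⊩ (p3 → p1) → p1.
1 ⊩ (p3 → p1) → p1: every world accessible from 1 that forces p3 → p1 (namely 3) also forces p1.

No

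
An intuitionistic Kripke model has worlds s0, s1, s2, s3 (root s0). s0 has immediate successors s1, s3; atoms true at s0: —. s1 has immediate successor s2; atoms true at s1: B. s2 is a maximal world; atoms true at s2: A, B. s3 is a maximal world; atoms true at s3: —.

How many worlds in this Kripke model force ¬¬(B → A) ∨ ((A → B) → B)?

4

s0: forces it.
s1: forces it.
s2: forces it.
s3: forces it.
Worlds forcing the formula: {s0, s1, s2, s3}.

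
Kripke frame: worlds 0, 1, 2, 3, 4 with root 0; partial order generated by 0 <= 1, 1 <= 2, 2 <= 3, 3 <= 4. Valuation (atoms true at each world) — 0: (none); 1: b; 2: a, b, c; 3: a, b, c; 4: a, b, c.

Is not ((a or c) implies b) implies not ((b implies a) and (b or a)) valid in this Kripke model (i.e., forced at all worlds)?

0 forces not ((a or c) implies b) implies not ((b implies a) and (b or a)) vacuously: no world accessible from 0 forces the antecedent not ((a or c) implies b).
Since the root 0 forces not ((a or c) implies b) implies not ((b implies a) and (b or a)) and forcing is persistent (monotone upward), every world forces it.

Yes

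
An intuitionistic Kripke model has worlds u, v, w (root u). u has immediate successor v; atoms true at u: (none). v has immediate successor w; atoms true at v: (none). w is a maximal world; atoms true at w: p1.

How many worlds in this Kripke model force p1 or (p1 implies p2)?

u: does not force it — u does not force p1 or (p1 implies p2): neither disjunct is forced at u.
v: does not force it — v does not force p1 or (p1 implies p2): neither disjunct is forced at v.
w: forces it.
Worlds forcing the formula: {w}.

1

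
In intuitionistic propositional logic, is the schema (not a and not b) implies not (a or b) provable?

Yes

This is a constructively valid De Morgan direction (conjunction of negations to negated disjunction), which is intuitionistically derivable.
If both not a and not b hold at a world, no accessible world forces a or forces b, so none forces a or b.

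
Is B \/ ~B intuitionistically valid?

No

This is the law of excluded middle, which is not intuitionistically valid.
A Kripke countermodel: worlds a, b; order generated by a <= b; atoms true at each world — a:{}; b:{B}.
a ||-/- B \/ ~B: neither disjunct is forced at a.
a lacks atom B, so a ||-/- B.
So the root a does not force the formula.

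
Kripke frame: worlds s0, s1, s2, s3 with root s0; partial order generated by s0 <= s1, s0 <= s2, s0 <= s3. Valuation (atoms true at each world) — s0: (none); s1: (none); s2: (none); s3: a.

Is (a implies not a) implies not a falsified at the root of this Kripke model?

s0 forces (a implies not a) implies not a: every world accessible from s0 that forces a implies not a (namely s1, s2) also forces not a.
So the root s0 forces (a implies not a) implies not a; the model is not a countermodel.

No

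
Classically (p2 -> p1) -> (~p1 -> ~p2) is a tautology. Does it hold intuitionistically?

Yes

This is the forward direction of contraposition, which is intuitionistically derivable.
Assume p2 -> p1 and ~p1. If p2 held then p1 would follow, contradicting ~p1; so ~p2.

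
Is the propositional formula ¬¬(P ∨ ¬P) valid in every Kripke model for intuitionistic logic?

This is the double negation of excluded middle, which is intuitionistically derivable.
Assuming ¬(P ∨ ¬P): from P we'd get P ∨ ¬P, so ¬P; but then P ∨ ¬P again — contradiction. Hence ¬¬(P ∨ ¬P).

Yes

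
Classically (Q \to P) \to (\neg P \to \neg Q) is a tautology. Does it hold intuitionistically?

This is the forward direction of contraposition, which is intuitionistically derivable.
Assume Q \to P and \neg P. If Q held then P would follow, contradicting \neg P; so \neg Q.

Yes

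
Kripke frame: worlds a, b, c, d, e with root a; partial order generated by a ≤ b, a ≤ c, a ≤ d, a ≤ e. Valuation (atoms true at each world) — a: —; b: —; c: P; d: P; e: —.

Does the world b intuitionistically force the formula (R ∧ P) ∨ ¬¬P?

b ⊮ (R ∧ P) ∨ ¬¬P: neither disjunct is forced at b.
b ⊮ R ∧ P since b fails R.

No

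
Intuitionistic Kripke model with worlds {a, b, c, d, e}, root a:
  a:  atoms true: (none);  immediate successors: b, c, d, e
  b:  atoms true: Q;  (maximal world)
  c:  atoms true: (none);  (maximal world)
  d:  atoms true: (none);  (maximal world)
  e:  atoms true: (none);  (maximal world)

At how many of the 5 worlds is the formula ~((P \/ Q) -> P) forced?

1

a: does not force it — a ||-/- ~((P \/ Q) -> P) since c is accessible from a and c ||- (P \/ Q) -> P.
b: forces it.
c: does not force it — c ||-/- ~((P \/ Q) -> P) since c is accessible from c and c ||- (P \/ Q) -> P.
d: does not force it.
e: does not force it.
Worlds forcing the formula: {b}.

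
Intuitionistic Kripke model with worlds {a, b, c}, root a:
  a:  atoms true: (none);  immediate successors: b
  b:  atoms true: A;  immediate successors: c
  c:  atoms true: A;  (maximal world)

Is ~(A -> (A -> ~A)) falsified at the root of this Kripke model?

a ||- ~(A -> (A -> ~A)): no world accessible from a forces A -> (A -> ~A).
So the root a forces ~(A -> (A -> ~A)); the model is not a countermodel.

No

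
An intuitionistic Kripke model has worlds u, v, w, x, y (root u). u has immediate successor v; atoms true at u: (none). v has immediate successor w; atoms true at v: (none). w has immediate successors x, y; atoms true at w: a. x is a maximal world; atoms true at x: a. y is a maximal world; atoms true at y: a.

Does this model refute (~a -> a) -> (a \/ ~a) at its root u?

u ||-/- (~a -> a) -> (a \/ ~a): already at u itself, u ||- ~a -> a but u ||-/- a \/ ~a.
u ||-/- a \/ ~a: neither disjunct is forced at u.
u lacks atom a, so u ||-/- a.
So the root u does not force (~a -> a) -> (a \/ ~a); the model is a countermodel.

Yes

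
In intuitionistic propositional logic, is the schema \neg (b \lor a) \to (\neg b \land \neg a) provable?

This is a constructively valid De Morgan direction (negated disjunction to conjunction of negations), which is intuitionistically derivable.
From \neg (b \lor a): if b held then b \lor a would, contradiction — so \neg b; similarly \neg a.

Yes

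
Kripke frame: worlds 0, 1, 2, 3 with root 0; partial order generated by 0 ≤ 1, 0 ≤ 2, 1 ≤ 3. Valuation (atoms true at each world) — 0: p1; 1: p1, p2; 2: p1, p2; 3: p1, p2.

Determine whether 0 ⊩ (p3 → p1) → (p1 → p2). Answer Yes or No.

No

0 ⊮ (p3 → p1) → (p1 → p2): already at 0 itself, 0 ⊩ p3 → p1 but 0 ⊮ p1 → p2.
0 ⊮ p1 → p2: already at 0 itself, 0 ⊩ p1 but 0 ⊮ p2.
0 lacks atom p2, so 0 ⊮ p2.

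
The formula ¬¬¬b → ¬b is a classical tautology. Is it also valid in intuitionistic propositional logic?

This is triple-negation reduction, which is intuitionistically derivable.
Assume ¬¬¬b and suppose b. Then ¬¬b (double-negation introduction), contradicting ¬¬¬b. So ¬b.

Yes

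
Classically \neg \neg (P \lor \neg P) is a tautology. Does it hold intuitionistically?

Yes

This is the double negation of excluded middle, which is intuitionistically derivable.
Assuming \neg (P \lor \neg P): from P we'd get P \lor \neg P, so \neg P; but then P \lor \neg P again — contradiction. Hence \neg \neg (P \lor \neg P).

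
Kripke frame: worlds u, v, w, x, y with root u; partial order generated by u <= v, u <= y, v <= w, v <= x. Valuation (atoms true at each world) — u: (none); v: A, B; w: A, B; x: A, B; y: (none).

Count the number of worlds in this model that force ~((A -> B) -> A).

1

u: does not force it — u ||-/- ~((A -> B) -> A) since v is accessible from u and v ||- (A -> B) -> A.
v: does not force it.
w: does not force it.
x: does not force it.
y: forces it.
Worlds forcing the formula: {y}.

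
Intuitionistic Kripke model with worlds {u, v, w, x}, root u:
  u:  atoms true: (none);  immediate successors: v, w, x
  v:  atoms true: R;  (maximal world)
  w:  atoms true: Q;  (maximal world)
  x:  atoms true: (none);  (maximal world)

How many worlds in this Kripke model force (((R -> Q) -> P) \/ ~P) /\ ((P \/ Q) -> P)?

u: does not force it — u ||-/- (((R -> Q) -> P) \/ ~P) /\ ((P \/ Q) -> P) since u fails (P \/ Q) -> P.
v: forces it.
w: does not force it — w ||-/- (((R -> Q) -> P) \/ ~P) /\ ((P \/ Q) -> P) since w fails (P \/ Q) -> P.
x: forces it.
Worlds forcing the formula: {v, x}.

2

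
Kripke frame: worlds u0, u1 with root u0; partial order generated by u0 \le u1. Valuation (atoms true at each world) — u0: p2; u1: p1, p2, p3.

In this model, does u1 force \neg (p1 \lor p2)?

No

u1 \nVdash \neg (p1 \lor p2) since u1 is accessible from u1 and u1 \Vdash p1 \lor p2.
u1 \Vdash p1 \lor p2 via the disjunct p1.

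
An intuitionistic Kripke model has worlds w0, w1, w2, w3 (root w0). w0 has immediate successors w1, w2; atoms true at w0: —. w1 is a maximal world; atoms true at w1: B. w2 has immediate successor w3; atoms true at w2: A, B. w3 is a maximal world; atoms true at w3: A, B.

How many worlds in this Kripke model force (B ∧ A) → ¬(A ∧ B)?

w0: does not force it — w0 ⊮ (B ∧ A) → ¬(A ∧ B): at the accessible world w2, w2 ⊩ B ∧ A but w2 ⊮ ¬(A ∧ B).
w1: forces it.
w2: does not force it.
w3: does not force it.
Worlds forcing the formula: {w1}.

1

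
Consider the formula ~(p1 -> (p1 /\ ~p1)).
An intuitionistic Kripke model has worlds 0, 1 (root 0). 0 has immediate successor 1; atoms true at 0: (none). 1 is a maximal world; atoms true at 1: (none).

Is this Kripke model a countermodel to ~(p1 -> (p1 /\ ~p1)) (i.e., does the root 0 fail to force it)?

0 ||-/- ~(p1 -> (p1 /\ ~p1)) since 0 is accessible from 0 and 0 ||- p1 -> (p1 /\ ~p1).
0 ||- p1 -> (p1 /\ ~p1) vacuously: no world accessible from 0 forces the antecedent p1.
So the root 0 does not force ~(p1 -> (p1 /\ ~p1)); the model is a countermodel.

Yes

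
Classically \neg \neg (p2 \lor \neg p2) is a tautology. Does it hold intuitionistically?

Yes

This is the double negation of excluded middle, which is intuitionistically derivable.
Assuming \neg (p2 \lor \neg p2): from p2 we'd get p2 \lor \neg p2, so \neg p2; but then p2 \lor \neg p2 again — contradiction. Hence \neg \neg (p2 \lor \neg p2).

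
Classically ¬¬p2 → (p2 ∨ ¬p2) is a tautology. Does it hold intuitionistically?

No

This is a variant of double-negation elimination (deriving excluded middle from double negation), which is not intuitionistically valid.
A Kripke countermodel: worlds 0, 1; order generated by 0 ≤ 1; atoms true at each world — 0:{}; 1:{p2}.
0 ⊮ ¬¬p2 → (p2 ∨ ¬p2): already at 0 itself, 0 ⊩ ¬¬p2 but 0 ⊮ p2 ∨ ¬p2.
0 ⊮ p2 ∨ ¬p2: neither disjunct is forced at 0.
0 lacks atom p2, so 0 ⊮ p2.
So the root 0 does not force the formula.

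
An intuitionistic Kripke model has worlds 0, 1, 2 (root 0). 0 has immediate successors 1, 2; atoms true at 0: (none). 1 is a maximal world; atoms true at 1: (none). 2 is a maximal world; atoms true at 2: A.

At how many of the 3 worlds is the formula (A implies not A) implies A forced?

0: does not force it — 0 does not force (A implies not A) implies A: at the accessible world 1, 1 forces A implies not A but 1 does not force A.
1: does not force it.
2: forces it.
Worlds forcing the formula: {2}.

1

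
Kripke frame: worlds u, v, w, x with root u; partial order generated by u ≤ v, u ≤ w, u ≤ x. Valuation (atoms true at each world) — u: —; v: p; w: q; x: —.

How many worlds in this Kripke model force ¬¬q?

u: does not force it — u ⊮ ¬¬q since v is accessible from u and v ⊩ ¬q.
v: does not force it — v ⊮ ¬¬q since v is accessible from v and v ⊩ ¬q.
w: forces it.
x: does not force it.
Worlds forcing the formula: {w}.

1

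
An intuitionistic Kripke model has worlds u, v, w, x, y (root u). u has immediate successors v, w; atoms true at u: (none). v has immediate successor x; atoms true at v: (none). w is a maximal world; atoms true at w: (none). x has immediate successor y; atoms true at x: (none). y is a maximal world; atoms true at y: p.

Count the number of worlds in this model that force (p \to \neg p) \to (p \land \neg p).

3

u: does not force it — u \nVdash (p \to \neg p) \to (p \land \neg p): at the accessible world w, w \Vdash p \to \neg p but w \nVdash p \land \neg p.
v: forces it.
w: does not force it — w \nVdash (p \to \neg p) \to (p \land \neg p): already at w itself, w \Vdash p \to \neg p but w \nVdash p \land \neg p.
x: forces it.
y: forces it.
Worlds forcing the formula: {v, x, y}.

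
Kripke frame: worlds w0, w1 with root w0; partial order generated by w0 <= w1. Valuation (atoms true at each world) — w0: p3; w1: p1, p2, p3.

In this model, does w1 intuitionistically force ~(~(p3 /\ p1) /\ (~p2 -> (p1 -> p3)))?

w1 ||- ~(~(p3 /\ p1) /\ (~p2 -> (p1 -> p3))): no world accessible from w1 forces ~(p3 /\ p1) /\ (~p2 -> (p1 -> p3)).

Yes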